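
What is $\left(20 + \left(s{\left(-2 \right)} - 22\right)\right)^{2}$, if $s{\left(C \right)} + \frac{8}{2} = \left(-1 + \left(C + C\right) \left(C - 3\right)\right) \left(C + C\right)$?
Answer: $6724$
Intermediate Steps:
$s{\left(C \right)} = -4 + 2 C \left(-1 + 2 C \left(-3 + C\right)\right)$ ($s{\left(C \right)} = -4 + \left(-1 + \left(C + C\right) \left(C - 3\right)\right) \left(C + C\right) = -4 + \left(-1 + 2 C \left(-3 + C\right)\right) 2 C = -4 + 2 C \left(-1 + 2 C \left(-3 + C\right)\right)$)
$\left(20 + \left(s{\left(-2 \right)} - 22\right)\right)^{2} = \left(20 - 102\right)^{2} = \left(-82\right)^{2} = 6724$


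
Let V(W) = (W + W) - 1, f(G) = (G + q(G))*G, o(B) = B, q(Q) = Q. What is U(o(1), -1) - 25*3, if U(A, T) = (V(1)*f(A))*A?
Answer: -73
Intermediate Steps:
f(G) = 2*G² (f(G) = (G + G)*G = (2*G)*G = 2*G²)
V(W) = -1 + 2*W (V(W) = 2*W - 1 = -1 + 2*W)
U(A, T) = 2*A³ (U(A, T) = ((-1 + 2*1)*(2*A²))*A = ((-1 + 2)*(2*A²))*A = (1*(2*A²))*A = (2*A²)*A = 2*A³)
U(o(1), -1) - 25*3 = 2*1³ - 25*3 = 2*1 - 75 = 2 - 75 = -73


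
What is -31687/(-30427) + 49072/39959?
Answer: 2759294577/1215832493 ≈ 2.2695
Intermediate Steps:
-31687/(-30427) + 49072/39959 = -31687*(-1/30427) + 49072*(1/39959) = 31687/30427 + 49072/39959 = 2759294577/1215832493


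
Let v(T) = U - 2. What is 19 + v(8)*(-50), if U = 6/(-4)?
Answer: 194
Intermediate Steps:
U = -3/2 (U = 6*(-1/4) = -3/2 ≈ -1.5000)
v(T) = -7/2 (v(T) = -3/2 - 2 = -7/2)
19 + v(8)*(-50) = 19 - 7/2*(-50) = 19 + 175 = 194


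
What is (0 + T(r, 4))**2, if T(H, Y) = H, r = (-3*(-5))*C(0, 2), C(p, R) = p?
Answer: 0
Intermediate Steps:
r = 0 (r = -3*(-5)*0 = 15*0 = 0)
(0 + T(r, 4))**2 = (0 + 0)**2 = 0**2 = 0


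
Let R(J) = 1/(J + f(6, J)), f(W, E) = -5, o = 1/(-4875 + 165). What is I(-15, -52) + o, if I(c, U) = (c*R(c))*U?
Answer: -183691/4710 ≈ -39.000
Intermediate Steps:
o = -1/4710 (o = 1/(-4710) = -1/4710 ≈ -0.00021231)
R(J) = 1/(-5 + J) (R(J) = 1/(J - 5) = 1/(-5 + J))
I(c, U) = U*c/(-5 + c) (I(c, U) = (c/(-5 + c))*U = U*c/(-5 + c))
I(-15, -52) + o = -52*(-15)/(-5 - 15) - 1/4710 = -52*(-15)/(-20) - 1/4710 = -52*(-15)*(-1/20) - 1/4710 = -39 - 1/4710 = -183691/4710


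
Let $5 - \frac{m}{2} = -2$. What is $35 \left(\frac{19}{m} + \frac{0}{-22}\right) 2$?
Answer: $95$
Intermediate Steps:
$m = 14$ ($m = 10 - -4 = 10 + 4 = 14$)
$35 \left(\frac{19}{m} + \frac{0}{-22}\right) 2 = 35 \left(\frac{19}{14} + \frac{0}{-22}\right) 2 = 35 \left(19 \cdot \frac{1}{14} + 0 \left(- \frac{1}{22}\right)\right) 2 = 35 \left(\frac{19}{14} + 0\right) 2 = 35 \cdot \frac{19}{14} \cdot 2 = \frac{95}{2} \cdot 2 = 95$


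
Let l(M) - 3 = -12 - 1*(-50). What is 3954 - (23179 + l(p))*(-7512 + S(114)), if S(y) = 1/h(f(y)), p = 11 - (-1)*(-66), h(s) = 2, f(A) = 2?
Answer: 174420984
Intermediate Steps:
p = -55 (p = 11 - 1*66 = 11 - 66 = -55)
S(y) = 1/2
l(M) = 41 (l(M) = 3 + (-12 - 1*(-50)) = 3 + (-12 + 50) = 3 + 38 = 41)
3954 - (23179 + l(p))*(-7512 + S(114)) = 3954 - (23179 + 41)*(-7512 + 1/2) = 3954 - 23220*(-15023)/2 = 3954 - 1*(-174417030) = 3954 + 174417030 = 174420984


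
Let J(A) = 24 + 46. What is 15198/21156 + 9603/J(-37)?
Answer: 8509372/61705 ≈ 137.90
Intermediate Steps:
J(A) = 70
15198/21156 + 9603/J(-37) = 15198/21156 + 9603/70 = 15198*(1/21156) + 9603*(1/70) = 2533/3526 + 9603/70 = 8509372/61705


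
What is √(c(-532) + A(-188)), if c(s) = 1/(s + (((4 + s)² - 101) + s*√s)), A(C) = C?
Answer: √7*√((-7470341 + 28576*I*√133)/(278151 - 1064*I*√133)) ≈ 5.7723e-9 + 13.711*I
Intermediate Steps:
c(s) = 1/(-101 + s + s^(3/2) + (4 + s)²) (c(s) = 1/(s + ((-101 + (4 + s)²) + s^(3/2))) = 1/(s + (-101 + s^(3/2) + (4 + s)²)) = 1/(-101 + s + s^(3/2) + (4 + s)²))
√(c(-532) + A(-188)) = √(1/(-101 - 532 + (-532)^(3/2) + (4 - 532)²) - 188) = √(1/(-101 - 532 - 1064*I*√133 + (-528)²) - 188) = √(1/(-101 - 532 - 1064*I*√133 + 278784) - 188) = √(1/(278151 - 1064*I*√133) - 188) = √(-188 + 1/(278151 - 1064*I*√133))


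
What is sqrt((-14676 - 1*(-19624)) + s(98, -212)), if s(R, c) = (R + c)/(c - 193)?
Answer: sqrt(10020270)/45 ≈ 70.344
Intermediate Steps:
s(R, c) = (R + c)/(-193 + c)
sqrt((-14676 - 1*(-19624)) + s(98, -212)) = sqrt((-14676 - 1*(-19624)) + (98 - 212)/(-193 - 212)) = sqrt((-14676 + 19624) - 114/(-405)) = sqrt(4948 - 1/405*(-114)) = sqrt(4948 + 38/135) = sqrt(668018/135) = sqrt(10020270)/45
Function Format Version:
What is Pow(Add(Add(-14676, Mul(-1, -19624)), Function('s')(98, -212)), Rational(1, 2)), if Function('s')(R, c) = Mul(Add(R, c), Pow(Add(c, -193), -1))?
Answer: Mul(Rational(1, 45), Pow(10020270, Rational(1, 2))) ≈ 70.344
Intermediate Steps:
Function('s')(R, c) = Mul(Pow(Add(-193, c), -1), Add(R, c)) (Function('s')(R, c) = Mul(Add(R, c), Pow(Add(-193, c), -1)) = Mul(Pow(Add(-193, c), -1), Add(R, c)))
Pow(Add(Add(-14676, Mul(-1, -19624)), Function('s')(98, -212)), Rational(1, 2)) = Pow(Add(Add(-14676, Mul(-1, -19624)), Mul(Pow(Add(-193, -212), -1), Add(98, -212))), Rational(1, 2)) = Pow(Add(Add(-14676, 19624), Mul(Pow(-405, -1), -114)), Rational(1, 2)) = Pow(Add(4948, Mul(Rational(-1, 405), -114)), Rational(1, 2)) = Pow(Add(4948, Rational(38, 135)), Rational(1, 2)) = Pow(Rational(668018, 135), Rational(1, 2)) = Mul(Rational(1, 45), Pow(10020270, Rational(1, 2)))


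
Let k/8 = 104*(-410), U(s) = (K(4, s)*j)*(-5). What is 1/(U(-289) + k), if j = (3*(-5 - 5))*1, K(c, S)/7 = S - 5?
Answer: -1/649820 ≈ -1.5389e-6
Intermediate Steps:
K(c, S) = -35 + 7*S (K(c, S) = 7*(S - 5) = 7*(-5 + S) = -35 + 7*S)
j = -30 (j = (3*(-10))*1 = -30*1 = -30)
U(s) = -5250 + 1050*s (U(s) = ((-35 + 7*s)*(-30))*(-5) = (1050 - 210*s)*(-5) = -5250 + 1050*s)
k = -341120 (k = 8*(104*(-410)) = 8*(-42640) = -341120)
1/(U(-289) + k) = 1/((-5250 + 1050*(-289)) - 341120) = 1/((-5250 - 303450) - 341120) = 1/(-308700 - 341120) = 1/(-649820) = -1/649820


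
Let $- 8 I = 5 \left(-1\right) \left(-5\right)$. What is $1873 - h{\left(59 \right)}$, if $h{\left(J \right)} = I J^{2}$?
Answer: $\frac{102009}{8} \approx 12751.0$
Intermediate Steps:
$I = - \frac{25}{8}$ ($I = - \frac{5 \left(-1\right) \left(-5\right)}{8} = - \frac{\left(-5\right) \left(-5\right)}{8} = \left(- \frac{1}{8}\right) 25 = - \frac{25}{8} \approx -3.125$)
$h{\left(J \right)} = - \frac{25 J^{2}}{8}$
$1873 - h{\left(59 \right)} = 1873 - - \frac{25 \cdot 59^{2}}{8} = 1873 - \left(- \frac{25}{8}\right) 3481 = 1873 - - \frac{87025}{8} = 1873 + \frac{87025}{8} = \frac{102009}{8}$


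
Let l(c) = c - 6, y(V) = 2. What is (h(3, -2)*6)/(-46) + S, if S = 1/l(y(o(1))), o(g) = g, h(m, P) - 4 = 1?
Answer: -83/92 ≈ -0.90217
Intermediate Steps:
h(m, P) = 5 (h(m, P) = 4 + 1 = 5)
l(c) = -6 + c
S = -¼ (S = 1/(-6 + 2) = 1/(-4) = -¼ ≈ -0.25000)
(h(3, -2)*6)/(-46) + S = (5*6)/(-46) - ¼ = 30*(-1/46) - ¼ = -15/23 - ¼ = -83/92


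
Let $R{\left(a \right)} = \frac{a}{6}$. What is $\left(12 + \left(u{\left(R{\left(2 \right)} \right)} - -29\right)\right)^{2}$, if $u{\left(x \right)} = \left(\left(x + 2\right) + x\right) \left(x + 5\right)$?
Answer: $\frac{247009}{81} \approx 3049.5$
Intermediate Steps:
$R{\left(a \right)} = \frac{a}{6}$ ($R{\left(a \right)} = a \frac{1}{6} = \frac{a}{6}$)
$u{\left(x \right)} = \left(2 + 2 x\right) \left(5 + x\right)$ ($u{\left(x \right)} = \left(\left(2 + x\right) + x\right) \left(5 + x\right) = \left(2 + 2 x\right) \left(5 + x\right)$)
$\left(12 + \left(u{\left(R{\left(2 \right)} \right)} - -29\right)\right)^{2} = \left(12 + \left(\left(10 + 2 \left(\frac{1}{6} \cdot 2\right)^{2} + 12 \cdot \frac{1}{6} \cdot 2\right) - -29\right)\right)^{2} = \left(12 + \left(\left(10 + \frac{2}{9} + 12 \cdot \frac{1}{3}\right) + 29\right)\right)^{2} = \left(12 + \left(\left(10 + 2 \cdot \frac{1}{9} + 4\right) + 29\right)\right)^{2} = \left(12 + \left(\left(10 + \frac{2}{9} + 4\right) + 29\right)\right)^{2} = \left(12 + \left(\frac{128}{9} + 29\right)\right)^{2} = \left(12 + \frac{389}{9}\right)^{2} = \left(\frac{497}{9}\right)^{2} = \frac{247009}{81}$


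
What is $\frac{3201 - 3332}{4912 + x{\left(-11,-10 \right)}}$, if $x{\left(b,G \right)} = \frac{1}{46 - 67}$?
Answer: $- \frac{2751}{103151} \approx -0.02667$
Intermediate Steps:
$x{\left(b,G \right)} = - \frac{1}{21}$ ($x{\left(b,G \right)} = \frac{1}{-21} = - \frac{1}{21}$)
$\frac{3201 - 3332}{4912 + x{\left(-11,-10 \right)}} = \frac{3201 - 3332}{4912 - \frac{1}{21}} = - \frac{131}{\frac{103151}{21}} = \left(-131\right) \frac{21}{103151} = - \frac{2751}{103151}$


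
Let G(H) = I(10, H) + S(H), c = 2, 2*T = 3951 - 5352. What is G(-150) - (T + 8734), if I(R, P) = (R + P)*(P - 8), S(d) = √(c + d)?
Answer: 28173/2 + 2*I*√37 ≈ 14087.0 + 12.166*I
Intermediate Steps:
T = -1401/2 (T = (3951 - 5352)/2 = (½)*(-1401) = -1401/2 ≈ -700.50)
S(d) = √(2 + d)
I(R, P) = (-8 + P)*(P + R) (I(R, P) = (P + R)*(-8 + P) = (-8 + P)*(P + R))
G(H) = -80 + H² + √(2 + H) + 2*H (G(H) = (H² - 8*H - 8*10 + H*10) + √(2 + H) = (H² - 8*H - 80 + 10*H) + √(2 + H) = (-80 + H² + 2*H) + √(2 + H) = -80 + H² + √(2 + H) + 2*H)
G(-150) - (T + 8734) = (-80 + (-150)² + √(2 - 150) + 2*(-150)) - (-1401/2 + 8734) = (-80 + 22500 + √(-148) - 300) - 1*16067/2 = (-80 + 22500 + 2*I*√37 - 300) - 16067/2 = (22120 + 2*I*√37) - 16067/2 = 28173/2 + 2*I*√37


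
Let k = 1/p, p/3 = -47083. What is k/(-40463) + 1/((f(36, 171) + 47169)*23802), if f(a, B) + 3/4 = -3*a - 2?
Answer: 4556959169/4267774117545067257 ≈ 1.0678e-9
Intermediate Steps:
p = -141249 (p = 3*(-47083) = -141249)
k = -1/141249 (k = 1/(-141249) = -1/141249 ≈ -7.0797e-6)
f(a, B) = -11/4 - 3*a (f(a, B) = -¾ + (-3*a - 2) = -¾ + (-2 - 3*a) = -11/4 - 3*a)
k/(-40463) + 1/((f(36, 171) + 47169)*23802) = -1/141249/(-40463) + 1/(((-11/4 - 3*36) + 47169)*23802) = -1/141249*(-1/40463) + (1/23802)/((-11/4 - 108) + 47169) = 1/5715358287 + (1/23802)/(-443/4 + 47169) = 1/5715358287 + (1/23802)/(188233/4) = 1/5715358287 + (4/188233)*(1/23802) = 1/5715358287 + 2/2240160933 = 4556959169/4267774117545067257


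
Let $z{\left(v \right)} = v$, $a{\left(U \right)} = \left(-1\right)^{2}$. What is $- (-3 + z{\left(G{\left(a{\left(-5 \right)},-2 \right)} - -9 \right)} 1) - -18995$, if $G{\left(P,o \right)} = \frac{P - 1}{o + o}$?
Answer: $18989$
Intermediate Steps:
$a{\left(U \right)} = 1$
$G{\left(P,o \right)} = \frac{-1 + P}{2 o}$
$- (-3 + z{\left(G{\left(a{\left(-5 \right)},-2 \right)} - -9 \right)} 1) - -18995 = - (-3 + \left(\frac{-1 + 1}{2 \left(-2\right)} - -9\right) 1) - -18995 = - (-3 + \left(\frac{1}{2} \left(- \frac{1}{2}\right) 0 + 9\right) 1) + 18995 = - (-3 + \left(0 + 9\right) 1) + 18995 = - (-3 + 9 \cdot 1) + 18995 = - (-3 + 9) + 18995 = \left(-1\right) 6 + 18995 = -6 + 18995 = 18989$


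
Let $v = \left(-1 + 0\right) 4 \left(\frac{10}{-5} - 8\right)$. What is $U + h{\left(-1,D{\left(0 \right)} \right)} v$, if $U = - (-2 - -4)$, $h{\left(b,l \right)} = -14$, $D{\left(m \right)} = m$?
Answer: $-562$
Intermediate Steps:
$U = -2$ ($U = - (-2 + 4) = \left(-1\right) 2 = -2$)
$v = 40$ ($v = \left(-1\right) 4 \left(10 \left(- \frac{1}{5}\right) - 8\right) = - 4 \left(-2 - 8\right) = \left(-4\right) \left(-10\right) = 40$)
$U + h{\left(-1,D{\left(0 \right)} \right)} v = -2 - 560 = -562$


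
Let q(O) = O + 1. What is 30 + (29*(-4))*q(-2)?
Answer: 146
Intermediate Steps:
q(O) = 1 + O
30 + (29*(-4))*q(-2) = 30 + (29*(-4))*(1 - 2) = 30 - 116*(-1) = 30 + 116 = 146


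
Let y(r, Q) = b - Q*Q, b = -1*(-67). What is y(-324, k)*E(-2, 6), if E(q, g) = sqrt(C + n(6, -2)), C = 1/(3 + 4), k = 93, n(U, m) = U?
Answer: -1226*sqrt(301) ≈ -21270.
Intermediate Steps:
C = 1/7 ≈ 0.14286
b = 67
y(r, Q) = 67 - Q**2 (y(r, Q) = 67 - Q*Q = 67 - Q**2)
E(q, g) = sqrt(301)/7 (E(q, g) = sqrt(1/7 + 6) = sqrt(43/7) = sqrt(301)/7)
y(-324, k)*E(-2, 6) = (67 - 1*93**2)*(sqrt(301)/7) = (67 - 1*8649)*(sqrt(301)/7) = (67 - 8649)*(sqrt(301)/7) = -1226*sqrt(301)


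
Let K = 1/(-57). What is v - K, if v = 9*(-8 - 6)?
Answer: -7181/57 ≈ -125.98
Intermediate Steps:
K = -1/57 ≈ -0.017544
v = -126 (v = 9*(-14) = -126)
v - K = -126 - 1*(-1/57) = -126 + 1/57 = -7181/57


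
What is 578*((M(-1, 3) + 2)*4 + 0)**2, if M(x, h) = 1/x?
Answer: 9248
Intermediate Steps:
578*((M(-1, 3) + 2)*4 + 0)**2 = 578*((1/(-1) + 2)*4 + 0)**2 = 578*((-1 + 2)*4 + 0)**2 = 578*(1*4 + 0)**2 = 578*(4 + 0)**2 = 578*4**2 = 578*16 = 9248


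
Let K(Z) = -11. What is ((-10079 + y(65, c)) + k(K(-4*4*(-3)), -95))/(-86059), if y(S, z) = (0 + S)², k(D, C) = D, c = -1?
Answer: 5865/86059 ≈ 0.068151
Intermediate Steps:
y(S, z) = S²
((-10079 + y(65, c)) + k(K(-4*4*(-3)), -95))/(-86059) = ((-10079 + 65²) - 11)/(-86059) = ((-10079 + 4225) - 11)*(-1/86059) = (-5854 - 11)*(-1/86059) = -5865*(-1/86059) = 5865/86059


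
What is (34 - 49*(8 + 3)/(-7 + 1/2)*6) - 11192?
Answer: -138586/13 ≈ -10660.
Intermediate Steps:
(34 - 49*(8 + 3)/(-7 + 1/2)*6) - 11192 = (34 - 49*11/(-7 + ½)*6) - 11192 = (34 - 49*11/(-13/2)*6) - 11192 = (34 - 49*11*(-2/13)*6) - 11192 = (34 - (-1078)*6/13) - 11192 = (34 - 49*(-132/13)) - 11192 = (34 + 6468/13) - 11192 = 6910/13 - 11192 = -138586/13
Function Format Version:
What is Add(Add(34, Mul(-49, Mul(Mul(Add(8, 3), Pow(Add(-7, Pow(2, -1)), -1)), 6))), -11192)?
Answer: Rational(-138586, 13) ≈ -10660.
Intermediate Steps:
Add(Add(34, Mul(-49, Mul(Mul(Add(8, 3), Pow(Add(-7, Pow(2, -1)), -1)), 6))), -11192) = Add(Add(34, Mul(-49, Mul(Mul(11, Pow(Add(-7, Rational(1, 2)), -1)), 6))), -11192) = Add(Add(34, Mul(-49, Mul(Mul(11, Pow(Rational(-13, 2), -1)), 6))), -11192) = Add(Add(34, Mul(-49, Mul(Mul(11, Rational(-2, 13)), 6))), -11192) = Add(Add(34, Mul(-49, Mul(Rational(-22, 13), 6))), -11192) = Add(Add(34, Mul(-49, Rational(-132, 13))), -11192) = Add(Add(34, Rational(6468, 13)), -11192) = Add(Rational(6910, 13), -11192) = Rational(-138586, 13)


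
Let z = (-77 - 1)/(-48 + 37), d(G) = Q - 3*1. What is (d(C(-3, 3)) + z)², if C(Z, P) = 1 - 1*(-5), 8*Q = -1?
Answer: 121801/7744 ≈ 15.728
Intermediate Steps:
Q = -⅛ (Q = (⅛)*(-1) = -⅛ ≈ -0.12500)
C(Z, P) = 6 (C(Z, P) = 1 + 5 = 6)
d(G) = -25/8 (d(G) = -⅛ - 3*1 = -⅛ - 3 = -25/8)
z = 78/11 (z = -78/(-11) = -78*(-1/11) = 78/11 ≈ 7.0909)
(d(C(-3, 3)) + z)² = (-25/8 + 78/11)² = (349/88)² = 121801/7744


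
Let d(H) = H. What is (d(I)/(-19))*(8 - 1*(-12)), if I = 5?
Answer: -100/19 ≈ -5.2632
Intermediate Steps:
(d(I)/(-19))*(8 - 1*(-12)) = (5/(-19))*(8 - 1*(-12)) = (5*(-1/19))*(8 + 12) = -5/19*20 = -100/19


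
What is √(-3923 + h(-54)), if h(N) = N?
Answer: I*√3977 ≈ 63.063*I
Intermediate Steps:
√(-3923 + h(-54)) = √(-3923 - 54) = √(-3977) = I*√3977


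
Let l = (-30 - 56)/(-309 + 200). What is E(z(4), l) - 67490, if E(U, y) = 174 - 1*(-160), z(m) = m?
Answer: -67156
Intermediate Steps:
l = 86/109 (l = -86/(-109) = -86*(-1/109) = 86/109 ≈ 0.78899)
E(U, y) = 334 (E(U, y) = 174 + 160 = 334)
E(z(4), l) - 67490 = 334 - 67490 = -67156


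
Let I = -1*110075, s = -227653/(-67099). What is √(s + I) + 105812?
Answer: 105812 + 2*I*√123893183376607/67099 ≈ 1.0581e+5 + 331.77*I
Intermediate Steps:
s = 227653/67099 (s = -227653*(-1/67099) = 227653/67099 ≈ 3.3928)
I = -110075
√(s + I) + 105812 = √(227653/67099 - 110075) + 105812 = √(-7385694772/67099) + 105812 = 2*I*√123893183376607/67099 + 105812 = 105812 + 2*I*√123893183376607/67099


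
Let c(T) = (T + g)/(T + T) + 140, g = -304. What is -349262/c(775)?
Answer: -541356100/217471 ≈ -2489.3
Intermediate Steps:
c(T) = 140 + (-304 + T)/(2*T) (c(T) = (T - 304)/(T + T) + 140 = (-304 + T)/((2*T)) + 140 = (-304 + T)*(1/(2*T)) + 140 = (-304 + T)/(2*T) + 140 = 140 + (-304 + T)/(2*T))
-349262/c(775) = -349262/(281/2 - 152/775) = -349262/217471/1550 = -349262*1550/217471 = -541356100/217471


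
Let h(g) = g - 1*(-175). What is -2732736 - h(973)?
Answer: -2733884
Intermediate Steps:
h(g) = 175 + g (h(g) = g + 175 = 175 + g)
-2732736 - h(973) = -2732736 - (175 + 973) = -2732736 - 1*1148 = -2732736 - 1148 = -2733884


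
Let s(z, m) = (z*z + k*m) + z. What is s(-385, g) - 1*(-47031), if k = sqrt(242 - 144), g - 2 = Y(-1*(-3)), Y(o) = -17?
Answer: 194871 - 105*sqrt(2) ≈ 1.9472e+5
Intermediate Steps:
g = -15 (g = 2 - 17 = -15)
k = 7*sqrt(2) (k = sqrt(98) = 7*sqrt(2) ≈ 9.8995)
s(z, m) = z + z**2 + 7*m*sqrt(2) (s(z, m) = (z*z + (7*sqrt(2))*m) + z = (z**2 + 7*m*sqrt(2)) + z = z + z**2 + 7*m*sqrt(2))
s(-385, g) - 1*(-47031) = (-385 + (-385)**2 + 7*(-15)*sqrt(2)) - 1*(-47031) = (-385 + 148225 - 105*sqrt(2)) + 47031 = (147840 - 105*sqrt(2)) + 47031 = 194871 - 105*sqrt(2)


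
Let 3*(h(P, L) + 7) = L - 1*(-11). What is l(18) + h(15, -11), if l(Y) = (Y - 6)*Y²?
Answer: 3881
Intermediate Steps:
h(P, L) = -10/3 + L/3 (h(P, L) = -7 + (L - 1*(-11))/3 = -7 + (L + 11)/3 = -7 + (11 + L)/3 = -7 + (11/3 + L/3) = -10/3 + L/3)
l(Y) = Y²*(-6 + Y) (l(Y) = (-6 + Y)*Y² = Y²*(-6 + Y))
l(18) + h(15, -11) = 18²*(-6 + 18) + (-10/3 + (⅓)*(-11)) = 324*12 + (-10/3 - 11/3) = 3888 - 7 = 3881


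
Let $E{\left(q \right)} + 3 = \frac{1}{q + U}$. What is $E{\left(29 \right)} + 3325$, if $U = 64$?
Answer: $\frac{308947}{93} \approx 3322.0$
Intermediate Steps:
$E{\left(q \right)} = -3 + \frac{1}{64 + q}$ ($E{\left(q \right)} = -3 + \frac{1}{q + 64} = -3 + \frac{1}{64 + q}$)
$E{\left(29 \right)} + 3325 = \frac{-191 - 87}{64 + 29} + 3325 = \frac{-191 - 87}{93} + 3325 = \frac{1}{93} \left(-278\right) + 3325 = - \frac{278}{93} + 3325 = \frac{308947}{93}$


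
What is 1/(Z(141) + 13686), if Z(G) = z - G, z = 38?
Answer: 1/13583 ≈ 7.3621e-5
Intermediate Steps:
Z(G) = 38 - G
1/(Z(141) + 13686) = 1/((38 - 1*141) + 13686) = 1/((38 - 141) + 13686) = 1/(-103 + 13686) = 1/13583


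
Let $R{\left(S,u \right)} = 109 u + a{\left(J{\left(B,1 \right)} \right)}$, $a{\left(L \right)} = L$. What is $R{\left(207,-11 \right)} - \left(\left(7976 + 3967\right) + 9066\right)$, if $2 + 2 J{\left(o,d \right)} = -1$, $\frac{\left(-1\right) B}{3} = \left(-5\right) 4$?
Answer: $- \frac{44419}{2} \approx -22210.0$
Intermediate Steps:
$B = 60$ ($B = - 3 \left(\left(-5\right) 4\right) = \left(-3\right) \left(-20\right) = 60$)
$J{\left(o,d \right)} = - \frac{3}{2}$ ($J{\left(o,d \right)} = -1 + \frac{1}{2} \left(-1\right) = -1 - \frac{1}{2} = - \frac{3}{2}$)
$R{\left(S,u \right)} = - \frac{3}{2} + 109 u$ ($R{\left(S,u \right)} = 109 u - \frac{3}{2} = - \frac{3}{2} + 109 u$)
$R{\left(207,-11 \right)} - \left(\left(7976 + 3967\right) + 9066\right) = \left(- \frac{3}{2} + 109 \left(-11\right)\right) - \left(\left(7976 + 3967\right) + 9066\right) = \left(- \frac{3}{2} - 1199\right) - \left(11943 + 9066\right) = - \frac{2401}{2} - 21009 = - \frac{44419}{2}$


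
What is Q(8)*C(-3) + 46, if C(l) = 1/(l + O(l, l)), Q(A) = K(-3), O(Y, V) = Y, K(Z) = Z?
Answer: 93/2 ≈ 46.500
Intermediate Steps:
Q(A) = -3
C(l) = 1/(2*l) (C(l) = 1/(l + l) = 1/(2*l))
Q(8)*C(-3) + 46 = -3/(2*(-3)) + 46 = -3*(-1)/(2*3) + 46 = -3*(-1/6) + 46 = 1/2 + 46 = 93/2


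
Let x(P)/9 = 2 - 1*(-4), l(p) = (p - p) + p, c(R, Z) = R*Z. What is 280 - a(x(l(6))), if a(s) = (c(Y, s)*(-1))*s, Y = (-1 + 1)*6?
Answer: 280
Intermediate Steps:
Y = 0 (Y = 0*6 = 0)
l(p) = p (l(p) = 0 + p = p)
x(P) = 54 (x(P) = 9*(2 - 1*(-4)) = 9*(2 + 4) = 9*6 = 54)
a(s) = 0 (a(s) = ((0*s)*(-1))*s = (0*(-1))*s = 0*s = 0)
280 - a(x(l(6))) = 280 - 1*0 = 280 + 0 = 280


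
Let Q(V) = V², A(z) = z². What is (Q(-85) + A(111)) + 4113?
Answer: 23659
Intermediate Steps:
(Q(-85) + A(111)) + 4113 = ((-85)² + 111²) + 4113 = (7225 + 12321) + 4113 = 19546 + 4113 = 23659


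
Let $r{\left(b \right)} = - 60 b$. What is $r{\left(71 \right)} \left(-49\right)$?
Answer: $208740$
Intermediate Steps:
$r{\left(71 \right)} \left(-49\right) = \left(-60\right) 71 \left(-49\right) = \left(-4260\right) \left(-49\right) = 208740$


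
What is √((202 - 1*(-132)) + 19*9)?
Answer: √505 ≈ 22.472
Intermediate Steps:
√((202 - 1*(-132)) + 19*9) = √((202 + 132) + 171) = √(334 + 171) = √505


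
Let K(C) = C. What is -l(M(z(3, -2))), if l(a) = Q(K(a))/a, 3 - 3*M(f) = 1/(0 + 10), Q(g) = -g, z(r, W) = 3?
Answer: 1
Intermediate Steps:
M(f) = 29/30 (M(f) = 1 - 1/(3*(0 + 10)) = 1 - 1/3/10 = 1 - 1/3*1/10 = 1 - 1/30 = 29/30)
l(a) = -1 (l(a) = (-a)/a = -1)
-l(M(z(3, -2))) = -1*(-1) = 1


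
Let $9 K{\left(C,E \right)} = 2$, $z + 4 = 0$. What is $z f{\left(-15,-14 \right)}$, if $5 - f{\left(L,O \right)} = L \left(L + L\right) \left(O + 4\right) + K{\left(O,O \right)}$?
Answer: $- \frac{162172}{9} \approx -18019.0$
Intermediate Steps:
$z = -4$ ($z = -4 + 0 = -4$)
$K{\left(C,E \right)} = \frac{2}{9}$ ($K{\left(C,E \right)} = \frac{1}{9} \cdot 2 = \frac{2}{9}$)
$f{\left(L,O \right)} = \frac{43}{9} - 2 L^{2} \left(4 + O\right)$ ($f{\left(L,O \right)} = 5 - \left(L \left(L + L\right) \left(O + 4\right) + \frac{2}{9}\right) = 5 - \left(L 2 L \left(4 + O\right) + \frac{2}{9}\right) = 5 - \left(2 L^{2} \left(4 + O\right) + \frac{2}{9}\right) = 5 - \left(\frac{2}{9} + 2 L^{2} \left(4 + O\right)\right) = \frac{43}{9} - 2 L^{2} \left(4 + O\right)$)
$z f{\left(-15,-14 \right)} = - 4 \left(\frac{43}{9} - 8 \left(-15\right)^{2} - - 28 \left(-15\right)^{2}\right) = - 4 \left(\frac{43}{9} - 1800 - \left(-28\right) 225\right) = - 4 \left(\frac{43}{9} - 1800 + 6300\right) = \left(-4\right) \frac{40543}{9} = - \frac{162172}{9}$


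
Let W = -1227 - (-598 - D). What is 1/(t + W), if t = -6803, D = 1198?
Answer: -1/6234 ≈ -0.00016041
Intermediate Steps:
W = 569 (W = -1227 - (-598 - 1*1198) = -1227 - (-598 - 1198) = -1227 - 1*(-1796) = -1227 + 1796 = 569)
1/(t + W) = 1/(-6803 + 569) = 1/(-6234) = -1/6234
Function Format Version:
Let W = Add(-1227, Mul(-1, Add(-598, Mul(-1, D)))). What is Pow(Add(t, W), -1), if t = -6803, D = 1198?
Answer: Rational(-1, 6234) ≈ -0.00016041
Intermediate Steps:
W = 569 (W = Add(-1227, Mul(-1, Add(-598, Mul(-1, 1198)))) = Add(-1227, Mul(-1, Add(-598, -1198))) = Add(-1227, Mul(-1, -1796)) = Add(-1227, 1796) = 569)
Pow(Add(t, W), -1) = Pow(Add(-6803, 569), -1) = Pow(-6234, -1) = Rational(-1, 6234)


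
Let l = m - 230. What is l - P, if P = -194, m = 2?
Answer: -34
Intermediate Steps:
l = -228 (l = 2 - 230 = -228)
l - P = -228 - 1*(-194) = -228 + 194 = -34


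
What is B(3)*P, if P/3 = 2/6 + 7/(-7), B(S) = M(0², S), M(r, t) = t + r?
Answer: -6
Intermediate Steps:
M(r, t) = r + t
B(S) = S (B(S) = 0² + S = 0 + S = S)
P = -2 (P = 3*(2/6 + 7/(-7)) = 3*(2*(⅙) + 7*(-⅐)) = 3*(⅓ - 1) = 3*(-⅔) = -2)
B(3)*P = 3*(-2) = -6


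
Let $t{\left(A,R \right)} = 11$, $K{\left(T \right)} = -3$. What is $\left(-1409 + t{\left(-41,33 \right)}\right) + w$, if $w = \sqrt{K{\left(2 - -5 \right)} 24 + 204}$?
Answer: $-1398 + 2 \sqrt{33} \approx -1386.5$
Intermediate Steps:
$w = 2 \sqrt{33}$ ($w = \sqrt{\left(-3\right) 24 + 204} = \sqrt{-72 + 204} = \sqrt{132} = 2 \sqrt{33} \approx 11.489$)
$\left(-1409 + t{\left(-41,33 \right)}\right) + w = \left(-1409 + 11\right) + 2 \sqrt{33} = -1398 + 2 \sqrt{33}$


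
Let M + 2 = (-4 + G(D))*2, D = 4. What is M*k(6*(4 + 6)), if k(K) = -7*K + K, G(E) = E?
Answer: 720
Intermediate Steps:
k(K) = -6*K
M = -2 (M = -2 + (-4 + 4)*2 = -2 + 0*2 = -2 + 0 = -2)
M*k(6*(4 + 6)) = -(-12)*6*(4 + 6) = -(-12)*6*10 = -(-12)*60 = -2*(-360) = 720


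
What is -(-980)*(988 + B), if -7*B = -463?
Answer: 1033060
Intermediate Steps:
B = 463/7 (B = -⅐*(-463) = 463/7 ≈ 66.143)
-(-980)*(988 + B) = -(-980)*(988 + 463/7) = -(-980)*7379/7 = -1*(-1033060) = 1033060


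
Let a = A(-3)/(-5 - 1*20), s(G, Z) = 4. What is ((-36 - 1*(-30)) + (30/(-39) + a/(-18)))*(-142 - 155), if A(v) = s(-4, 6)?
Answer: 652542/325 ≈ 2007.8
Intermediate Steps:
A(v) = 4
a = -4/25 (a = 4/(-5 - 1*20) = 4/(-5 - 20) = 4/(-25) = 4*(-1/25) = -4/25 ≈ -0.16000)
((-36 - 1*(-30)) + (30/(-39) + a/(-18)))*(-142 - 155) = ((-36 - 1*(-30)) + (30/(-39) - 4/25/(-18)))*(-142 - 155) = ((-36 + 30) + (30*(-1/39) - 4/25*(-1/18)))*(-297) = (-6 + (-10/13 + 2/225))*(-297) = (-6 - 2224/2925)*(-297) = -19774/2925*(-297) = 652542/325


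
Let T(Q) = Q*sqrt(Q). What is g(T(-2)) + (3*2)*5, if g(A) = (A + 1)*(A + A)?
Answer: 14 - 4*I*sqrt(2) ≈ 14.0 - 5.6569*I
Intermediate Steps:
T(Q) = Q**(3/2)
g(A) = 2*A*(1 + A) (g(A) = (1 + A)*(2*A) = 2*A*(1 + A))
g(T(-2)) + (3*2)*5 = 2*(-2)**(3/2)*(1 + (-2)**(3/2)) + (3*2)*5 = 2*(-2*I*sqrt(2))*(1 - 2*I*sqrt(2)) + 6*5 = -4*I*sqrt(2)*(1 - 2*I*sqrt(2)) + 30 = 30 - 4*I*sqrt(2)*(1 - 2*I*sqrt(2))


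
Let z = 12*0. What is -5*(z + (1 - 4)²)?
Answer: -45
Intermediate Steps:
z = 0
-5*(z + (1 - 4)²) = -5*(0 + (1 - 4)²) = -5*(0 + (-3)²) = -5*(0 + 9) = -5*9 = -45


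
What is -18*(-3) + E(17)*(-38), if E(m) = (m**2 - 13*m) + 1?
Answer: -2568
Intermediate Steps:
E(m) = 1 + m**2 - 13*m
-18*(-3) + E(17)*(-38) = -18*(-3) + (1 + 17**2 - 13*17)*(-38) = 54 + (1 + 289 - 221)*(-38) = 54 + 69*(-38) = 54 - 2622 = -2568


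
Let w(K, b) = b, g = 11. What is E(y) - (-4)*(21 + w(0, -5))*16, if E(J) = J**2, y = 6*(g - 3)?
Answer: 3328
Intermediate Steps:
y = 48 (y = 6*(11 - 3) = 6*8 = 48)
E(y) - (-4)*(21 + w(0, -5))*16 = 48**2 - (-4)*(21 - 5)*16 = 2304 - (-4)*16*16 = 2304 - (-4)*256 = 2304 - 1*(-1024) = 2304 + 1024 = 3328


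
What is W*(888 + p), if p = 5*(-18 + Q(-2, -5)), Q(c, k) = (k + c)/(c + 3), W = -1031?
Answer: -786653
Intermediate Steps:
Q(c, k) = (c + k)/(3 + c)
p = -125 (p = 5*(-18 + (-2 - 5)/(3 - 2)) = 5*(-18 - 7/1) = 5*(-18 + 1*(-7)) = 5*(-18 - 7) = 5*(-25) = -125)
W*(888 + p) = -1031*(888 - 125) = -1031*763 = -786653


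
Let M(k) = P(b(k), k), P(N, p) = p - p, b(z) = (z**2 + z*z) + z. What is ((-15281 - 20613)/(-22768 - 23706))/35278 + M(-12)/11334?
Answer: 17947/819754886 ≈ 2.1893e-5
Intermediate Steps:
b(z) = z + 2*z**2 (b(z) = (z**2 + z**2) + z = 2*z**2 + z = z + 2*z**2)
P(N, p) = 0
M(k) = 0
((-15281 - 20613)/(-22768 - 23706))/35278 + M(-12)/11334 = ((-15281 - 20613)/(-22768 - 23706))/35278 + 0/11334 = -35894/(-46474)*(1/35278) + 0*(1/11334) = -35894*(-1/46474)*(1/35278) + 0 = (17947/23237)*(1/35278) + 0 = 17947/819754886 + 0 = 17947/819754886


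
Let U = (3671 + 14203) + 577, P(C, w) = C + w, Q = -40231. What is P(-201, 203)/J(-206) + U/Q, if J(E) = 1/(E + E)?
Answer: -33168795/40231 ≈ -824.46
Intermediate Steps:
J(E) = 1/(2*E)
U = 18451 (U = 17874 + 577 = 18451)
P(-201, 203)/J(-206) + U/Q = (-201 + 203)/(((½)/(-206))) + 18451/(-40231) = 2/(((½)*(-1/206))) + 18451*(-1/40231) = 2/(-1/412) - 18451/40231 = 2*(-412) - 18451/40231 = -824 - 18451/40231 = -33168795/40231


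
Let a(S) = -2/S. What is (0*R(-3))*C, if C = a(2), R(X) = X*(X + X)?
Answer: 0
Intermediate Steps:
R(X) = 2*X**2 (R(X) = X*(2*X) = 2*X**2)
C = -1 (C = -2/2 = -2*1/2 = -1)
(0*R(-3))*C = (0*(2*(-3)**2))*(-1) = (0*(2*9))*(-1) = (0*18)*(-1) = 0*(-1) = 0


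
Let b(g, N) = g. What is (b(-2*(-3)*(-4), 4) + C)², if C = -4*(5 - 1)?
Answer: 1600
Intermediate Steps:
C = -16 (C = -4*4 = -16)
(b(-2*(-3)*(-4), 4) + C)² = (-2*(-3)*(-4) - 16)² = (6*(-4) - 16)² = (-24 - 16)² = (-40)² = 1600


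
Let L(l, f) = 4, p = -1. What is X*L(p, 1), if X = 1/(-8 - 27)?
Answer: -4/35 ≈ -0.11429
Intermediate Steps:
X = -1/35 (X = 1/(-35) = -1/35 ≈ -0.028571)
X*L(p, 1) = -1/35*4 = -4/35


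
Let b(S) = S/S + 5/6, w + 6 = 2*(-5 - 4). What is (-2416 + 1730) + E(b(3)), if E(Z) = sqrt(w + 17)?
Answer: -686 + I*sqrt(7) ≈ -686.0 + 2.6458*I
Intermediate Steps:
w = -24 (w = -6 + 2*(-5 - 4) = -6 + 2*(-9) = -6 - 18 = -24)
b(S) = 11/6 (b(S) = 1 + 5*(1/6) = 1 + 5/6 = 11/6)
E(Z) = I*sqrt(7) (E(Z) = sqrt(-24 + 17) = sqrt(-7) = I*sqrt(7))
(-2416 + 1730) + E(b(3)) = (-2416 + 1730) + I*sqrt(7) = -686 + I*sqrt(7)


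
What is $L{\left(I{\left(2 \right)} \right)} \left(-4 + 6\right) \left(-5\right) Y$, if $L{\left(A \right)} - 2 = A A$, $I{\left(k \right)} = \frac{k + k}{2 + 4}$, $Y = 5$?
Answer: $- \frac{1100}{9} \approx -122.22$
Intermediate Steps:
$I{\left(k \right)} = \frac{k}{3}$ ($I{\left(k \right)} = \frac{2 k}{6} = 2 k \frac{1}{6} = \frac{k}{3}$)
$L{\left(A \right)} = 2 + A^{2}$ ($L{\left(A \right)} = 2 + A A = 2 + A^{2}$)
$L{\left(I{\left(2 \right)} \right)} \left(-4 + 6\right) \left(-5\right) Y = \left(2 + \left(\frac{1}{3} \cdot 2\right)^{2}\right) \left(-4 + 6\right) \left(-5\right) 5 = \left(2 + \left(\frac{2}{3}\right)^{2}\right) 2 \left(-5\right) 5 = \left(2 + \frac{4}{9}\right) \left(-10\right) 5 = \frac{22}{9} \left(-10\right) 5 = \left(- \frac{220}{9}\right) 5 = - \frac{1100}{9}$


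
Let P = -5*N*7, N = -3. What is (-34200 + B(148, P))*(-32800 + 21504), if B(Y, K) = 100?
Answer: 385193600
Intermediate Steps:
P = 105 (P = -5*(-3)*7 = 15*7 = 105)
(-34200 + B(148, P))*(-32800 + 21504) = (-34200 + 100)*(-32800 + 21504) = -34100*(-11296) = 385193600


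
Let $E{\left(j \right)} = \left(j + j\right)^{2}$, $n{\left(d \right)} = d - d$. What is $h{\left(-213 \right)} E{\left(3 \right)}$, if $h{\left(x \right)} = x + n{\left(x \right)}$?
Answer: $-7668$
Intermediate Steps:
$n{\left(d \right)} = 0$
$E{\left(j \right)} = 4 j^{2}$ ($E{\left(j \right)} = \left(2 j\right)^{2} = 4 j^{2}$)
$h{\left(x \right)} = x$ ($h{\left(x \right)} = x + 0 = x$)
$h{\left(-213 \right)} E{\left(3 \right)} = - 213 \cdot 4 \cdot 3^{2} = - 213 \cdot 4 \cdot 9 = \left(-213\right) 36 = -7668$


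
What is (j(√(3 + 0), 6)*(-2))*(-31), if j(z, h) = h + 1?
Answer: 434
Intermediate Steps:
j(z, h) = 1 + h
(j(√(3 + 0), 6)*(-2))*(-31) = ((1 + 6)*(-2))*(-31) = (7*(-2))*(-31) = -14*(-31) = 434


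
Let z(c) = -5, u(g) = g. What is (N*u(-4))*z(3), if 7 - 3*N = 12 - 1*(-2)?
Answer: -140/3 ≈ -46.667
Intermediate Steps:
N = -7/3 (N = 7/3 - (12 - 1*(-2))/3 = 7/3 - (12 + 2)/3 = 7/3 - 1/3*14 = 7/3 - 14/3 = -7/3 ≈ -2.3333)
(N*u(-4))*z(3) = -7/3*(-4)*(-5) = (28/3)*(-5) = -140/3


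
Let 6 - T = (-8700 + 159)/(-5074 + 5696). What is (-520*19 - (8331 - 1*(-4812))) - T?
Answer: -14332579/622 ≈ -23043.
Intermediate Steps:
T = 12273/622 (T = 6 - (-8700 + 159)/(-5074 + 5696) = 6 - (-8541)/622 = 6 - 1*(-8541/622) = 6 + 8541/622 = 12273/622 ≈ 19.732)
(-520*19 - (8331 - 1*(-4812))) - T = (-520*19 - (8331 - 1*(-4812))) - 1*12273/622 = (-9880 - (8331 + 4812)) - 12273/622 = (-9880 - 1*13143) - 12273/622 = (-9880 - 13143) - 12273/622 = -23023 - 12273/622 = -14332579/622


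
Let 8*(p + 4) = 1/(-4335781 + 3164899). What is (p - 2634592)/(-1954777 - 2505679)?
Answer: 24678408269377/41781341137536 ≈ 0.59066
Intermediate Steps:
p = -37468225/9367056 (p = -4 + 1/(8*(-4335781 + 3164899)) = -4 + (⅛)/(-1170882) = -4 + (⅛)*(-1/1170882) = -4 - 1/9367056 = -37468225/9367056 ≈ -4.0000)
(p - 2634592)/(-1954777 - 2505679) = (-37468225/9367056 - 2634592)/(-1954777 - 2505679) = -24678408269377/9367056/(-4460456) = -24678408269377/9367056*(-1/4460456) = 24678408269377/41781341137536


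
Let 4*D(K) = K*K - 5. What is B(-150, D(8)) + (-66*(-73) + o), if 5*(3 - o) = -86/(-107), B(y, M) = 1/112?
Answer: 288865223/59920 ≈ 4820.9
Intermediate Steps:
D(K) = -5/4 + K²/4 (D(K) = (K*K - 5)/4 = (K² - 5)/4 = (-5 + K²)/4 = -5/4 + K²/4)
B(y, M) = 1/112
o = 1519/535 (o = 3 - (-86)/(5*(-107)) = 3 - (-86)*(-1)/(5*107) = 3 - ⅕*86/107 = 3 - 86/535 = 1519/535 ≈ 2.8393)
B(-150, D(8)) + (-66*(-73) + o) = 1/112 + (-66*(-73) + 1519/535) = 1/112 + (4818 + 1519/535) = 1/112 + 2579149/535 = 288865223/59920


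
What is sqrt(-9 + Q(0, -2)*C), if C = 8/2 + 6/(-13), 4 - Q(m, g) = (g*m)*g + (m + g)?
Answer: sqrt(2067)/13 ≈ 3.4973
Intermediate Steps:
Q(m, g) = 4 - g - m - m*g**2 (Q(m, g) = 4 - ((g*m)*g + (m + g)) = 4 - (m*g**2 + (g + m)) = 4 - (g + m + m*g**2) = 4 + (-g - m - m*g**2) = 4 - g - m - m*g**2)
C = 46/13 (C = 8*(1/2) + 6*(-1/13) = 4 - 6/13 = 46/13 ≈ 3.5385)
sqrt(-9 + Q(0, -2)*C) = sqrt(-9 + (4 - 1*(-2) - 1*0 - 1*0*(-2)**2)*(46/13)) = sqrt(-9 + (4 + 2 + 0 - 1*0*4)*(46/13)) = sqrt(-9 + (4 + 2 + 0 + 0)*(46/13)) = sqrt(-9 + 6*(46/13)) = sqrt(-9 + 276/13) = sqrt(159/13) = sqrt(2067)/13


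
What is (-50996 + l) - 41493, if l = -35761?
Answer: -128250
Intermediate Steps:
(-50996 + l) - 41493 = (-50996 - 35761) - 41493 = -86757 - 41493 = -128250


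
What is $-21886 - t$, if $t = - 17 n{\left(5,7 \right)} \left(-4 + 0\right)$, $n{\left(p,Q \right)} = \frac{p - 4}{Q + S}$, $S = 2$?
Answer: $- \frac{197042}{9} \approx -21894.0$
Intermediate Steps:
$n{\left(p,Q \right)} = \frac{-4 + p}{2 + Q}$ ($n{\left(p,Q \right)} = \frac{p - 4}{Q + 2} = \frac{-4 + p}{2 + Q}$)
$t = \frac{68}{9}$ ($t = - 17 \frac{-4 + 5}{2 + 7} \left(-4 + 0\right) = - 17 \cdot \frac{1}{9} \cdot 1 \left(-4\right) = \left(-17\right) \frac{1}{9} \left(-4\right) = \left(- \frac{17}{9}\right) \left(-4\right) = \frac{68}{9} \approx 7.5556$)
$-21886 - t = -21886 - \frac{68}{9} = - \frac{197042}{9}$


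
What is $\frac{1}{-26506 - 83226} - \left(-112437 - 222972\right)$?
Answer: $\frac{36805100387}{109732} \approx 3.3541 \cdot 10^{5}$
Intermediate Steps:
$\frac{1}{-26506 - 83226} - \left(-112437 - 222972\right) = \frac{1}{-109732} - -335409 = - \frac{1}{109732} + 335409 = \frac{36805100387}{109732}$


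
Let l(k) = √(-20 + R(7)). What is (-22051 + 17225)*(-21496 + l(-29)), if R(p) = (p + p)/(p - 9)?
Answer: 103739696 - 14478*I*√3 ≈ 1.0374e+8 - 25077.0*I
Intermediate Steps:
R(p) = 2*p/(-9 + p) (R(p) = (2*p)/(-9 + p) = 2*p/(-9 + p))
l(k) = 3*I*√3 (l(k) = √(-20 + 2*7/(-9 + 7)) = √(-20 + 2*7/(-2)) = √(-20 + 2*7*(-½)) = √(-20 - 7) = √(-27) = 3*I*√3)
(-22051 + 17225)*(-21496 + l(-29)) = (-22051 + 17225)*(-21496 + 3*I*√3) = -4826*(-21496 + 3*I*√3) = 103739696 - 14478*I*√3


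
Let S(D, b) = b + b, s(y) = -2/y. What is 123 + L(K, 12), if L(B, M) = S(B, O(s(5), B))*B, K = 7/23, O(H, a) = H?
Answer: 14117/115 ≈ 122.76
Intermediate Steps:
K = 7/23 (K = 7*(1/23) = 7/23 ≈ 0.30435)
S(D, b) = 2*b
L(B, M) = -4*B/5 (L(B, M) = (2*(-2/5))*B = -4*B/5)
123 + L(K, 12) = 123 - 4/5*7/23 = 123 - 28/115 = 14117/115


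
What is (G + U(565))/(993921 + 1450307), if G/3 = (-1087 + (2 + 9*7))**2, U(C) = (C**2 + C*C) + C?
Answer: 3772467/2444228 ≈ 1.5434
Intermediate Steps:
U(C) = C + 2*C**2 (U(C) = (C**2 + C**2) + C = 2*C**2 + C = C + 2*C**2)
G = 3133452 (G = 3*(-1087 + (2 + 9*7))**2 = 3*(-1087 + (2 + 63))**2 = 3*(-1087 + 65)**2 = 3*(-1022)**2 = 3*1044484 = 3133452)
(G + U(565))/(993921 + 1450307) = (3133452 + 565*(1 + 2*565))/(993921 + 1450307) = (3133452 + 565*(1 + 1130))/2444228 = (3133452 + 565*1131)*(1/2444228) = (3133452 + 639015)*(1/2444228) = 3772467*(1/2444228) = 3772467/2444228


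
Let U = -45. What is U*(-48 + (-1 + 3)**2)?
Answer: 1980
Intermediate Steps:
U*(-48 + (-1 + 3)**2) = -45*(-48 + (-1 + 3)**2) = -45*(-48 + 2**2) = -45*(-48 + 4) = -45*(-44) = 1980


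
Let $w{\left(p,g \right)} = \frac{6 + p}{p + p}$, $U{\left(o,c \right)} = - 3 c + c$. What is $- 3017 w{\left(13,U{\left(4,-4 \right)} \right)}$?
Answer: $- \frac{57323}{26} \approx -2204.7$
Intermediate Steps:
$U{\left(o,c \right)} = - 2 c$
$w{\left(p,g \right)} = \frac{6 + p}{2 p}$
$- 3017 w{\left(13,U{\left(4,-4 \right)} \right)} = - 3017 \frac{6 + 13}{2 \cdot 13} = - 3017 \cdot \frac{1}{2} \cdot \frac{1}{13} \cdot 19 = \left(-3017\right) \frac{19}{26} = - \frac{57323}{26}$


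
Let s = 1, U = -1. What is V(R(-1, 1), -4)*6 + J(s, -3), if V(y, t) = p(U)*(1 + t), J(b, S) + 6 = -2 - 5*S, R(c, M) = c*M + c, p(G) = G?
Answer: 25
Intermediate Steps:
R(c, M) = c + M*c (R(c, M) = M*c + c = c + M*c)
J(b, S) = -8 - 5*S (J(b, S) = -6 + (-2 - 5*S) = -8 - 5*S)
V(y, t) = -1 - t (V(y, t) = -(1 + t) = -1 - t)
V(R(-1, 1), -4)*6 + J(s, -3) = (-1 - 1*(-4))*6 + (-8 - 5*(-3)) = (-1 + 4)*6 + (-8 + 15) = 3*6 + 7 = 18 + 7 = 25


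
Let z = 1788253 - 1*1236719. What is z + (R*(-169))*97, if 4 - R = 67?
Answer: 1584293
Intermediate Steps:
R = -63 (R = 4 - 1*67 = 4 - 67 = -63)
z = 551534 (z = 1788253 - 1236719 = 551534)
z + (R*(-169))*97 = 551534 - 63*(-169)*97 = 551534 + 10647*97 = 551534 + 1032759 = 1584293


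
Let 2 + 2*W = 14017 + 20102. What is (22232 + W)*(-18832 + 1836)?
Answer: -667781338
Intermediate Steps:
W = 34117/2 (W = -1 + (14017 + 20102)/2 = -1 + (1/2)*34119 = -1 + 34119/2 = 34117/2 ≈ 17059.)
(22232 + W)*(-18832 + 1836) = (22232 + 34117/2)*(-18832 + 1836) = (78581/2)*(-16996) = -667781338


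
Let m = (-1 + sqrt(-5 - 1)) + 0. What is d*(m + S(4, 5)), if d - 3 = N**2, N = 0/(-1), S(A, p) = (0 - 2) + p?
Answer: 6 + 3*I*sqrt(6) ≈ 6.0 + 7.3485*I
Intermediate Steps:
S(A, p) = -2 + p
m = -1 + I*sqrt(6) (m = (-1 + sqrt(-6)) + 0 = (-1 + I*sqrt(6)) + 0 = -1 + I*sqrt(6) ≈ -1.0 + 2.4495*I)
N = 0 (N = 0*(-1) = 0)
d = 3 (d = 3 + 0**2 = 3 + 0 = 3)
d*(m + S(4, 5)) = 3*((-1 + I*sqrt(6)) + (-2 + 5)) = 3*((-1 + I*sqrt(6)) + 3) = 3*(2 + I*sqrt(6)) = 6 + 3*I*sqrt(6)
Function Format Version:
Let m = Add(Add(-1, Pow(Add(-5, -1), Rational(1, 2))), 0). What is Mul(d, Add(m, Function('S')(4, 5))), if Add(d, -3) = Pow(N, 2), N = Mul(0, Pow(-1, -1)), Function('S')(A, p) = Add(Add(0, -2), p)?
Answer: Add(6, Mul(3, I, Pow(6, Rational(1, 2)))) ≈ Add(6.0000, Mul(7.3485, I))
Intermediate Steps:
Function('S')(A, p) = Add(-2, p)
m = Add(-1, Mul(I, Pow(6, Rational(1, 2)))) (m = Add(Add(-1, Pow(-6, Rational(1, 2))), 0) = Add(Add(-1, Mul(I, Pow(6, Rational(1, 2)))), 0) = Add(-1, Mul(I, Pow(6, Rational(1, 2)))) ≈ Add(-1.0000, Mul(2.4495, I)))
N = 0 (N = Mul(0, -1) = 0)
d = 3 (d = Add(3, Pow(0, 2)) = Add(3, 0) = 3)
Mul(d, Add(m, Function('S')(4, 5))) = Mul(3, Add(Add(-1, Mul(I, Pow(6, Rational(1, 2)))), Add(-2, 5))) = Mul(3, Add(Add(-1, Mul(I, Pow(6, Rational(1, 2)))), 3)) = Mul(3, Add(2, Mul(I, Pow(6, Rational(1, 2))))) = Add(6, Mul(3, I, Pow(6, Rational(1, 2))))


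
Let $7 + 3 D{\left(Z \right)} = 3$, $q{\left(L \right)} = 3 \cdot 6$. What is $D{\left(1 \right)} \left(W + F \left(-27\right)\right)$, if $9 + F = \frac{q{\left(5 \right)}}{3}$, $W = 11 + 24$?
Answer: $- \frac{464}{3} \approx -154.67$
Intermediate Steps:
$q{\left(L \right)} = 18$
$D{\left(Z \right)} = - \frac{4}{3}$ ($D{\left(Z \right)} = - \frac{7}{3} + \frac{1}{3} \cdot 3 = - \frac{7}{3} + 1 = - \frac{4}{3}$)
$W = 35$
$F = -3$ ($F = -9 + \frac{18}{3} = -9 + 18 \cdot \frac{1}{3} = -9 + 6 = -3$)
$D{\left(1 \right)} \left(W + F \left(-27\right)\right) = - \frac{4 \left(35 - -81\right)}{3} = - \frac{4 \left(35 + 81\right)}{3} = \left(- \frac{4}{3}\right) 116 = - \frac{464}{3}$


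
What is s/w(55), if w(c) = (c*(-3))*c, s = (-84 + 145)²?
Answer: -3721/9075 ≈ -0.41003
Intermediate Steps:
s = 3721 (s = 61² = 3721)
w(c) = -3*c² (w(c) = (-3*c)*c = -3*c²)
s/w(55) = 3721/((-3*55²)) = 3721/((-3*3025)) = 3721/(-9075) = 3721*(-1/9075) = -3721/9075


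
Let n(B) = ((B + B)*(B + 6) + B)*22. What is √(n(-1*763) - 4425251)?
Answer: √20971967 ≈ 4579.5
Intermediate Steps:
n(B) = 22*B + 44*B*(6 + B) (n(B) = ((2*B)*(6 + B) + B)*22 = (2*B*(6 + B) + B)*22 = (B + 2*B*(6 + B))*22 = 22*B + 44*B*(6 + B))
√(n(-1*763) - 4425251) = √(22*(-1*763)*(13 + 2*(-1*763)) - 4425251) = √(22*(-763)*(13 + 2*(-763)) - 4425251) = √(22*(-763)*(13 - 1526) - 4425251) = √(22*(-763)*(-1513) - 4425251) = √(25397218 - 4425251) = √20971967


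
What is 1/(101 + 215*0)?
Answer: 1/101 ≈ 0.0099010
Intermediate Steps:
1/(101 + 215*0) = 1/(101 + 0) = 1/101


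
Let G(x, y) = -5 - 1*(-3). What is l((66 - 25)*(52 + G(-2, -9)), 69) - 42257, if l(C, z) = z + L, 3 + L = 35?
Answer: -42156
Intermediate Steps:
L = 32 (L = -3 + 35 = 32)
G(x, y) = -2 (G(x, y) = -5 + 3 = -2)
l(C, z) = 32 + z (l(C, z) = z + 32 = 32 + z)
l((66 - 25)*(52 + G(-2, -9)), 69) - 42257 = (32 + 69) - 42257 = 101 - 42257 = -42156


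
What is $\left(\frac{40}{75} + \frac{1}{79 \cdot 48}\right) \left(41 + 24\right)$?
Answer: $\frac{131521}{3792} \approx 34.684$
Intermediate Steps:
$\left(\frac{40}{75} + \frac{1}{79 \cdot 48}\right) \left(41 + 24\right) = \left(40 \cdot \frac{1}{75} + \frac{1}{79} \cdot \frac{1}{48}\right) 65 = \left(\frac{8}{15} + \frac{1}{3792}\right) 65 = \frac{10117}{18960} \cdot 65 = \frac{131521}{3792}$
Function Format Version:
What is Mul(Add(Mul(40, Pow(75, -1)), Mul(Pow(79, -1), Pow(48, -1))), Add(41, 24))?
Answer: Rational(131521, 3792) ≈ 34.684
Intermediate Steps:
Mul(Add(Mul(40, Pow(75, -1)), Mul(Pow(79, -1), Pow(48, -1))), Add(41, 24)) = Mul(Add(Mul(40, Rational(1, 75)), Mul(Rational(1, 79), Rational(1, 48))), 65) = Mul(Add(Rational(8, 15), Rational(1, 3792)), 65) = Mul(Rational(10117, 18960), 65) = Rational(131521, 3792)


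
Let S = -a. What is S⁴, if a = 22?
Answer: 234256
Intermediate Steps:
S = -22 (S = -1*22 = -22)
S⁴ = (-22)⁴ = 234256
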